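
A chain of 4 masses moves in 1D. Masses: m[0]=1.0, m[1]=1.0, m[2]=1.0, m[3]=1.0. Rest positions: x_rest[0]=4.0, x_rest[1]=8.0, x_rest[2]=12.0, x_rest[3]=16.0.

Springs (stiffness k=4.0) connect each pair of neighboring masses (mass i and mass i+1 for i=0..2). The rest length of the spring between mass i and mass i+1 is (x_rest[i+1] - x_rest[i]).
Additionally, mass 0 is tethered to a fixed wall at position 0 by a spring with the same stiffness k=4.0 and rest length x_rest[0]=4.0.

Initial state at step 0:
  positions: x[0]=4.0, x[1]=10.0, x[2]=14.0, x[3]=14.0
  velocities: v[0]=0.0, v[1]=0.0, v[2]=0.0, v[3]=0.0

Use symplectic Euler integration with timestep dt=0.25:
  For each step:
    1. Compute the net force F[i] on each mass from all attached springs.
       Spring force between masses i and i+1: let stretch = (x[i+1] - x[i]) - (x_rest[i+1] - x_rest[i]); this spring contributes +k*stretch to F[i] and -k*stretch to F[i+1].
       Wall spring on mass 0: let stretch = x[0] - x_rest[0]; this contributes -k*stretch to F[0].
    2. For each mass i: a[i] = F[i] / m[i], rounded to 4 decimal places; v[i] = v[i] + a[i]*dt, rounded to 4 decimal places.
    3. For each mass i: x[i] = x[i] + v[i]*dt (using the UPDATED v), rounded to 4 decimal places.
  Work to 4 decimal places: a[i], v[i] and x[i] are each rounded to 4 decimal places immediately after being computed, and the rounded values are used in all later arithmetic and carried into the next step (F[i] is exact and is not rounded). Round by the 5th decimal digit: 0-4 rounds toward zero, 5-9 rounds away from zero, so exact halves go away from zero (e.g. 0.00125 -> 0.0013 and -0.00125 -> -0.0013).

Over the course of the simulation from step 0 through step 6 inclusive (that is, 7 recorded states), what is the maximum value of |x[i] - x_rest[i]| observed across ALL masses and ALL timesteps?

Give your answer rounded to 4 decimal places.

Answer: 2.2969

Derivation:
Step 0: x=[4.0000 10.0000 14.0000 14.0000] v=[0.0000 0.0000 0.0000 0.0000]
Step 1: x=[4.5000 9.5000 13.0000 15.0000] v=[2.0000 -2.0000 -4.0000 4.0000]
Step 2: x=[5.1250 8.6250 11.6250 16.5000] v=[2.5000 -3.5000 -5.5000 6.0000]
Step 3: x=[5.3438 7.6250 10.7188 17.7813] v=[0.8750 -4.0000 -3.6250 5.1250]
Step 4: x=[4.7969 6.8282 10.8047 18.2969] v=[-2.1876 -3.1874 0.3437 2.0625]
Step 5: x=[3.5586 6.5177 11.7696 17.9395] v=[-4.9532 -1.2422 3.8594 -1.4297]
Step 6: x=[2.1704 6.7804 12.9640 17.0396] v=[-5.5527 1.0506 4.7774 -3.5996]
Max displacement = 2.2969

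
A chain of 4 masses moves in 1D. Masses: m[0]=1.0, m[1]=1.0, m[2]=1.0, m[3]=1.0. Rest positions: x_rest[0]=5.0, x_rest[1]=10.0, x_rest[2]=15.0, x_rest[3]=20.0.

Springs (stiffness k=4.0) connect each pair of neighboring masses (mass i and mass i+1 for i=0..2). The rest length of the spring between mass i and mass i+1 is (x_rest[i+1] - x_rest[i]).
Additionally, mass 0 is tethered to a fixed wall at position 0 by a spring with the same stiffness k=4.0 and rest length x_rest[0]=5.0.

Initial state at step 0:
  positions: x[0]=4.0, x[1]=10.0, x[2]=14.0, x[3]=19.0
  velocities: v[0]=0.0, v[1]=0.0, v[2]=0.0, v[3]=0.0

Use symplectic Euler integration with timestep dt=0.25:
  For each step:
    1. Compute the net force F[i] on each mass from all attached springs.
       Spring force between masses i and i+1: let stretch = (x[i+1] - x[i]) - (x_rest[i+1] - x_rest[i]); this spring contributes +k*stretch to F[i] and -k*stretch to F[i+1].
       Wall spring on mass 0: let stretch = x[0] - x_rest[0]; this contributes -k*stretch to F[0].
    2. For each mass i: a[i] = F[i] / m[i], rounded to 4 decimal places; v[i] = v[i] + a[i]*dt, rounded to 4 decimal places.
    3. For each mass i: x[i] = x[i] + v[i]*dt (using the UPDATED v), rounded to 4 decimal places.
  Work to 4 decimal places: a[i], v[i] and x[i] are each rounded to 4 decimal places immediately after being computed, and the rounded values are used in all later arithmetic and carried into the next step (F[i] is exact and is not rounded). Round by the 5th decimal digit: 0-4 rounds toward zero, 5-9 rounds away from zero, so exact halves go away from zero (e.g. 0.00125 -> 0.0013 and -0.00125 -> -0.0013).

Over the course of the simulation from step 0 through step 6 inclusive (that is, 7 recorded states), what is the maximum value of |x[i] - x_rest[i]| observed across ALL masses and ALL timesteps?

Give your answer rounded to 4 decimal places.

Step 0: x=[4.0000 10.0000 14.0000 19.0000] v=[0.0000 0.0000 0.0000 0.0000]
Step 1: x=[4.5000 9.5000 14.2500 19.0000] v=[2.0000 -2.0000 1.0000 0.0000]
Step 2: x=[5.1250 8.9375 14.5000 19.0625] v=[2.5000 -2.2500 1.0000 0.2500]
Step 3: x=[5.4219 8.8125 14.5000 19.2344] v=[1.1875 -0.5000 0.0000 0.6875]
Step 4: x=[5.2110 9.2617 14.2617 19.4727] v=[-0.8438 1.7969 -0.9531 0.9531]
Step 5: x=[4.7100 9.9483 14.0762 19.6582] v=[-2.0041 2.7462 -0.7421 0.7421]
Step 6: x=[4.3411 10.3573 14.2542 19.6982] v=[-1.4758 1.6358 0.7120 0.1601]
Max displacement = 1.1875

Answer: 1.1875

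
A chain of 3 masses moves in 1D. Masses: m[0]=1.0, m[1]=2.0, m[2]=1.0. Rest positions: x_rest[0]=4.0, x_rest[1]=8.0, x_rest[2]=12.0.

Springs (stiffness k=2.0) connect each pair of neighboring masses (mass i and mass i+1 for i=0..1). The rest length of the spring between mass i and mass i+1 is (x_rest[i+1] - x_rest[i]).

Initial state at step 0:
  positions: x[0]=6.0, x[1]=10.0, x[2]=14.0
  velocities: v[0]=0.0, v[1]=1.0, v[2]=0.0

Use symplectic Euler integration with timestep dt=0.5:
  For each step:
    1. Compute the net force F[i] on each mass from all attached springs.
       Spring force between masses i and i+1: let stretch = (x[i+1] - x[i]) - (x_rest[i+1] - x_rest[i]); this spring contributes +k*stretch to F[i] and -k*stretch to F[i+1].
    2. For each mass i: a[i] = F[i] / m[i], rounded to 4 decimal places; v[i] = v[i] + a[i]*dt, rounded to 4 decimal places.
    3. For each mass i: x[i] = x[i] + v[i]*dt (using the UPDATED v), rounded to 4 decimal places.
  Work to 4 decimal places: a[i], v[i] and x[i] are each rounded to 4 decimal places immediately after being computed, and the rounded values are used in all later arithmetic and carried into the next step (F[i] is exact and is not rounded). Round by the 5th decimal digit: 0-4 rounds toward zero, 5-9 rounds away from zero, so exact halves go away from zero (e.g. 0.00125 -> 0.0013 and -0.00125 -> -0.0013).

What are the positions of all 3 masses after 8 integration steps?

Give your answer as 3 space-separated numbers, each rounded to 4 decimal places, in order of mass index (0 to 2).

Answer: 7.7500 12.2500 15.7500

Derivation:
Step 0: x=[6.0000 10.0000 14.0000] v=[0.0000 1.0000 0.0000]
Step 1: x=[6.0000 10.5000 14.0000] v=[0.0000 1.0000 0.0000]
Step 2: x=[6.2500 10.7500 14.2500] v=[0.5000 0.5000 0.5000]
Step 3: x=[6.7500 10.7500 14.7500] v=[1.0000 0.0000 1.0000]
Step 4: x=[7.2500 10.7500 15.2500] v=[1.0000 0.0000 1.0000]
Step 5: x=[7.5000 11.0000 15.5000] v=[0.5000 0.5000 0.5000]
Step 6: x=[7.5000 11.5000 15.5000] v=[0.0000 1.0000 0.0000]
Step 7: x=[7.5000 12.0000 15.5000] v=[0.0000 1.0000 0.0000]
Step 8: x=[7.7500 12.2500 15.7500] v=[0.5000 0.5000 0.5000]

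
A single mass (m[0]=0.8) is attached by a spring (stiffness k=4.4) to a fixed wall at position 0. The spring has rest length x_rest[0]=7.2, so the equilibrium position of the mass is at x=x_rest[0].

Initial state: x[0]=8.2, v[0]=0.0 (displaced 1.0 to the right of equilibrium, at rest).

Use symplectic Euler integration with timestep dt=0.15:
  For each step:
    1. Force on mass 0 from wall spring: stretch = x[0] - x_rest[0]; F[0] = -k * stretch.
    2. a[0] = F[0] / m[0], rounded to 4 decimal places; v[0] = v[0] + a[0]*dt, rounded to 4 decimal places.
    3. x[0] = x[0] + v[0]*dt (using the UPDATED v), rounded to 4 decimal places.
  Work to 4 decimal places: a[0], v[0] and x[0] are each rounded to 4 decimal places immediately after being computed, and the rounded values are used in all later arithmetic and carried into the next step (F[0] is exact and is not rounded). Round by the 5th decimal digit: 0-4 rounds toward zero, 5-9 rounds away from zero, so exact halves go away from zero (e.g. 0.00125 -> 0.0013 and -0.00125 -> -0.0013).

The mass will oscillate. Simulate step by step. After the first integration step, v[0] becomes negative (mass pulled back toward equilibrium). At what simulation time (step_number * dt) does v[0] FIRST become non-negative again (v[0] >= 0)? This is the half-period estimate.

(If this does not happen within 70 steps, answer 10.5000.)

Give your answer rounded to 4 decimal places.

Answer: 1.3500

Derivation:
Step 0: x=[8.2000] v=[0.0000]
Step 1: x=[8.0763] v=[-0.8250]
Step 2: x=[7.8441] v=[-1.5480]
Step 3: x=[7.5322] v=[-2.0794]
Step 4: x=[7.1792] v=[-2.3535]
Step 5: x=[6.8288] v=[-2.3363]
Step 6: x=[6.5243] v=[-2.0301]
Step 7: x=[6.3034] v=[-1.4726]
Step 8: x=[6.1935] v=[-0.7329]
Step 9: x=[6.2081] v=[0.0975]
First v>=0 after going negative at step 9, time=1.3500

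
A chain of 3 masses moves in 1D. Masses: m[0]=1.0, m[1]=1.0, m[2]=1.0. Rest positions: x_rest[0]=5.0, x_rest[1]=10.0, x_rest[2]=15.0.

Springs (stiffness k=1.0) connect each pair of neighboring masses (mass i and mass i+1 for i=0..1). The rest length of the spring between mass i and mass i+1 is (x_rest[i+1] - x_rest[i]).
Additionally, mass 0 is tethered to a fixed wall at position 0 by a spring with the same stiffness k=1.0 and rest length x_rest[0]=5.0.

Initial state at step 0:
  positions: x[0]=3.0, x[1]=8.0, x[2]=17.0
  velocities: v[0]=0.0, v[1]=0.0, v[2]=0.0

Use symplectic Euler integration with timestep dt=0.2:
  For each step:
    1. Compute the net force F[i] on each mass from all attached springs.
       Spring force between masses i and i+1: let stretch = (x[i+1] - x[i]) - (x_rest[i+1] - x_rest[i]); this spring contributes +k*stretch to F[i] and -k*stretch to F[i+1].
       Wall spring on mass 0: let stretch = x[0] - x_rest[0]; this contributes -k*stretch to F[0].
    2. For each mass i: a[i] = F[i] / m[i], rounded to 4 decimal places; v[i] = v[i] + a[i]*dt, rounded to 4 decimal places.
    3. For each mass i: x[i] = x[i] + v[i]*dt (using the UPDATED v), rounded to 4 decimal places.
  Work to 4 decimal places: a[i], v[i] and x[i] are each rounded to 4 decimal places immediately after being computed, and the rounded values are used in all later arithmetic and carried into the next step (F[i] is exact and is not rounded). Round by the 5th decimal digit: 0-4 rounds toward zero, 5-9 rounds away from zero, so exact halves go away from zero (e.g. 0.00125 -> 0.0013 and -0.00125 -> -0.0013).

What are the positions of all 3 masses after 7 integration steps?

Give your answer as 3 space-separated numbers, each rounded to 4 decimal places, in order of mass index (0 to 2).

Answer: 5.1247 10.8065 13.9094

Derivation:
Step 0: x=[3.0000 8.0000 17.0000] v=[0.0000 0.0000 0.0000]
Step 1: x=[3.0800 8.1600 16.8400] v=[0.4000 0.8000 -0.8000]
Step 2: x=[3.2400 8.4640 16.5328] v=[0.8000 1.5200 -1.5360]
Step 3: x=[3.4794 8.8818 16.1028] v=[1.1968 2.0890 -2.1498]
Step 4: x=[3.7957 9.3723 15.5840] v=[1.5814 2.4527 -2.5940]
Step 5: x=[4.1832 9.8882 15.0167] v=[1.9376 2.5797 -2.8363]
Step 6: x=[4.6316 10.3811 14.4443] v=[2.2420 2.4644 -2.8620]
Step 7: x=[5.1247 10.8065 13.9094] v=[2.4656 2.1271 -2.6746]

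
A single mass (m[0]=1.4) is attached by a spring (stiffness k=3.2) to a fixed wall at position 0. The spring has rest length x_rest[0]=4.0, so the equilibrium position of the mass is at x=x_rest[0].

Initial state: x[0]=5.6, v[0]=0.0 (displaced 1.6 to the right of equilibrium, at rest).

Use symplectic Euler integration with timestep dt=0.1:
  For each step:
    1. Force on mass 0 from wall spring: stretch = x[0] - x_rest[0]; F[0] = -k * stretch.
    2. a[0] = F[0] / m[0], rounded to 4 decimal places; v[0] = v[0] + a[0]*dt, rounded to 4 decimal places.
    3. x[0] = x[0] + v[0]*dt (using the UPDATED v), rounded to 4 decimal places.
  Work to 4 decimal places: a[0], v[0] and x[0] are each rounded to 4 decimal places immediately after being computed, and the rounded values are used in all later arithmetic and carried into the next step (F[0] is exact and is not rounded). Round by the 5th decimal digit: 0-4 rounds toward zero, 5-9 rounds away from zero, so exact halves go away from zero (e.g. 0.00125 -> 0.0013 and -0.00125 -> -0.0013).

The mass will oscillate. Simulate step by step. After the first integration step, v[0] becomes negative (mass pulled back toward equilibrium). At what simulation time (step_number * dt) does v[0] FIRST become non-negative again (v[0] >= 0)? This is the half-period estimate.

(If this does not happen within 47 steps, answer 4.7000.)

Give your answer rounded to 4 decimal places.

Step 0: x=[5.6000] v=[0.0000]
Step 1: x=[5.5634] v=[-0.3657]
Step 2: x=[5.4911] v=[-0.7231]
Step 3: x=[5.3847] v=[-1.0639]
Step 4: x=[5.2467] v=[-1.3804]
Step 5: x=[5.0802] v=[-1.6654]
Step 6: x=[4.8890] v=[-1.9123]
Step 7: x=[4.6775] v=[-2.1155]
Step 8: x=[4.4505] v=[-2.2704]
Step 9: x=[4.2132] v=[-2.3734]
Step 10: x=[3.9710] v=[-2.4221]
Step 11: x=[3.7295] v=[-2.4155]
Step 12: x=[3.4941] v=[-2.3537]
Step 13: x=[3.2703] v=[-2.2381]
Step 14: x=[3.0632] v=[-2.0713]
Step 15: x=[2.8775] v=[-1.8572]
Step 16: x=[2.7174] v=[-1.6006]
Step 17: x=[2.5867] v=[-1.3074]
Step 18: x=[2.4883] v=[-0.9844]
Step 19: x=[2.4244] v=[-0.6389]
Step 20: x=[2.3965] v=[-0.2788]
Step 21: x=[2.4053] v=[0.0877]
First v>=0 after going negative at step 21, time=2.1000

Answer: 2.1000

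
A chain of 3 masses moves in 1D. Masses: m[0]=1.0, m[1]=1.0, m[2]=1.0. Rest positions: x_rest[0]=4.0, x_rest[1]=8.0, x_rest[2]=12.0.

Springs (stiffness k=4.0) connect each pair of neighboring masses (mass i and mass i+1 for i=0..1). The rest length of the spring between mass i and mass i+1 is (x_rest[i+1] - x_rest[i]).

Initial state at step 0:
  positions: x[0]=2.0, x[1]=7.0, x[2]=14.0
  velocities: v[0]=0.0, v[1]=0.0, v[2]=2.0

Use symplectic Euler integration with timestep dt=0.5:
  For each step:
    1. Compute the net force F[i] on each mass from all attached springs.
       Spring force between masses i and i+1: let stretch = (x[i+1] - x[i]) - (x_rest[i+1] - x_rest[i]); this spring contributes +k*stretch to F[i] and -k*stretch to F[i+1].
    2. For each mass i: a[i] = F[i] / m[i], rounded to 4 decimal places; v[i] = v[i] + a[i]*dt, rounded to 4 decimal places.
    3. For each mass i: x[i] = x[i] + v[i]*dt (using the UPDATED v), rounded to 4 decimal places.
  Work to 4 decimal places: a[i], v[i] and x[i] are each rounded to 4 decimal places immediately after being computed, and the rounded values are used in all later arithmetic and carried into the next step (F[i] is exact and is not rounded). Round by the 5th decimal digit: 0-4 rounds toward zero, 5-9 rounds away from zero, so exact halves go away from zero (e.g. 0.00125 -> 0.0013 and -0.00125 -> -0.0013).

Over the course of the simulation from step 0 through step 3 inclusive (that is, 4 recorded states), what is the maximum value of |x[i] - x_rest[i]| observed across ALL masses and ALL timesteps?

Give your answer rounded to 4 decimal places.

Step 0: x=[2.0000 7.0000 14.0000] v=[0.0000 0.0000 2.0000]
Step 1: x=[3.0000 9.0000 12.0000] v=[2.0000 4.0000 -4.0000]
Step 2: x=[6.0000 8.0000 11.0000] v=[6.0000 -2.0000 -2.0000]
Step 3: x=[7.0000 8.0000 11.0000] v=[2.0000 0.0000 0.0000]
Max displacement = 3.0000

Answer: 3.0000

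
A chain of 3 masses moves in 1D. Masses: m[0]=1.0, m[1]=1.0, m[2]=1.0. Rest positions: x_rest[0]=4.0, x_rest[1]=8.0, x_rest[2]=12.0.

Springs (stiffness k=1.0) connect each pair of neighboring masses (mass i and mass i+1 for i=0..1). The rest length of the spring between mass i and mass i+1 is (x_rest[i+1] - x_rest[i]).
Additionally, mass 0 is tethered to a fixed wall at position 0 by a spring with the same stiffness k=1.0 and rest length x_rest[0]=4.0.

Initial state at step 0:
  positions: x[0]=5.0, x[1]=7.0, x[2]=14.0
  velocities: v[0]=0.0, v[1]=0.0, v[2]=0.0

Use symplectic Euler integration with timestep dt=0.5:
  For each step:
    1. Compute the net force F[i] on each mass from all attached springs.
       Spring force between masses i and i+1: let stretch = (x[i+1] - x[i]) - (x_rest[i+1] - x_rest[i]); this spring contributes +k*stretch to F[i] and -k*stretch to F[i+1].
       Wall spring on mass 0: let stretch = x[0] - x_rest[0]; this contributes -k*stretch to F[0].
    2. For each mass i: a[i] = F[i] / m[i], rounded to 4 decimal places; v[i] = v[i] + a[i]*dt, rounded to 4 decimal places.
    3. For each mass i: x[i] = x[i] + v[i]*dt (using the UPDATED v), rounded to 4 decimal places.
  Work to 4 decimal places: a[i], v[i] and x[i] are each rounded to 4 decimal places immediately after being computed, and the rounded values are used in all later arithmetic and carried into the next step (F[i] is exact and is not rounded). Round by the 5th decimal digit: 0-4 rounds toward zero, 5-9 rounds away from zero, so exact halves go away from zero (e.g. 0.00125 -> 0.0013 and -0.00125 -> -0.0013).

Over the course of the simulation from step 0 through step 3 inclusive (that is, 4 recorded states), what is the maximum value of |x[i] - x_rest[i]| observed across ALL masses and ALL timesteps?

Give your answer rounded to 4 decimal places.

Answer: 2.2969

Derivation:
Step 0: x=[5.0000 7.0000 14.0000] v=[0.0000 0.0000 0.0000]
Step 1: x=[4.2500 8.2500 13.2500] v=[-1.5000 2.5000 -1.5000]
Step 2: x=[3.4375 9.7500 12.2500] v=[-1.6250 3.0000 -2.0000]
Step 3: x=[3.3438 10.2969 11.6250] v=[-0.1875 1.0938 -1.2500]
Max displacement = 2.2969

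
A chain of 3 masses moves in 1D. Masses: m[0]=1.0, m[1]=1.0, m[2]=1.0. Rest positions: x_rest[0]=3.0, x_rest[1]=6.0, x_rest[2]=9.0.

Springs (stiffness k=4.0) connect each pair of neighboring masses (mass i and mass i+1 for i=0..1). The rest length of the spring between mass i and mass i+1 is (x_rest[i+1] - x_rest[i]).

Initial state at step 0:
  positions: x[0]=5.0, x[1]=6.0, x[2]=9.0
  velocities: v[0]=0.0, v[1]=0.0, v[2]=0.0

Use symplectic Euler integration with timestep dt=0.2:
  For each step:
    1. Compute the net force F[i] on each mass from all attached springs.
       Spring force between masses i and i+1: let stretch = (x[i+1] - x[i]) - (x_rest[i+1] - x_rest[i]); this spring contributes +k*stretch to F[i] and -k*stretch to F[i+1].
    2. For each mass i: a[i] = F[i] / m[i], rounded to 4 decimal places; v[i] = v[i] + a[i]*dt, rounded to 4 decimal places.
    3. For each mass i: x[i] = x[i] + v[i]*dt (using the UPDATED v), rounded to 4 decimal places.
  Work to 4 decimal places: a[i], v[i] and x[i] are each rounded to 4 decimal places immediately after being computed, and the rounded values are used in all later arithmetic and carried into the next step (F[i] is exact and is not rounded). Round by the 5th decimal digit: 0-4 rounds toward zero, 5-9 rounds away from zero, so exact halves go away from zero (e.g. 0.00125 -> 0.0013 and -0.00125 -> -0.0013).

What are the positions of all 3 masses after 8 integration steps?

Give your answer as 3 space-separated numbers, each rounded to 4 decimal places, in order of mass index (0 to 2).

Step 0: x=[5.0000 6.0000 9.0000] v=[0.0000 0.0000 0.0000]
Step 1: x=[4.6800 6.3200 9.0000] v=[-1.6000 1.6000 0.0000]
Step 2: x=[4.1424 6.8064 9.0512] v=[-2.6880 2.4320 0.2560]
Step 3: x=[3.5510 7.2257 9.2232] v=[-2.9568 2.0966 0.8602]
Step 4: x=[3.0676 7.3767 9.5556] v=[-2.4170 0.7548 1.6622]
Step 5: x=[2.7937 7.1868 10.0194] v=[-1.3697 -0.9494 2.3191]
Step 6: x=[2.7427 6.7472 10.5100] v=[-0.2552 -2.1978 2.4530]
Step 7: x=[2.8524 6.2690 10.8786] v=[0.5484 -2.3912 1.8428]
Step 8: x=[3.0287 5.9816 10.9896] v=[0.8817 -1.4368 0.5551]

Answer: 3.0287 5.9816 10.9896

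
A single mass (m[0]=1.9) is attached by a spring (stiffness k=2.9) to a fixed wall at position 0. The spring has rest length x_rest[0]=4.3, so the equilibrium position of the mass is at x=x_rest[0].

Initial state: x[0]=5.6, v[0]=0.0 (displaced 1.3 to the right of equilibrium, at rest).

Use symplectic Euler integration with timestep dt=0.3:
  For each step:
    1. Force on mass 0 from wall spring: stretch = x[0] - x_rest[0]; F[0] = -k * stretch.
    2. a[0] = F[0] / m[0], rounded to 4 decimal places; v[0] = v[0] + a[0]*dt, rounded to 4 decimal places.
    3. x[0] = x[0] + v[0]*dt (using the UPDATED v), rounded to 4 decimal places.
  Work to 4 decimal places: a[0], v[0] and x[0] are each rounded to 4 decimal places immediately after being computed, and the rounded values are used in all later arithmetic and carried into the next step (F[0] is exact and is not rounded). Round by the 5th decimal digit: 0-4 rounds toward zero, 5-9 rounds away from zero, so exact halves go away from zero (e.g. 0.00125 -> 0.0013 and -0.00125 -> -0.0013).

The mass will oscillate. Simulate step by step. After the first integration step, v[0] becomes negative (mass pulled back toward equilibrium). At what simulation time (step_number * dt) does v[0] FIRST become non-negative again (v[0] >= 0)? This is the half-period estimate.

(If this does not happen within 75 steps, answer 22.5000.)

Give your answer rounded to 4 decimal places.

Answer: 2.7000

Derivation:
Step 0: x=[5.6000] v=[0.0000]
Step 1: x=[5.4214] v=[-0.5953]
Step 2: x=[5.0888] v=[-1.1088]
Step 3: x=[4.6478] v=[-1.4700]
Step 4: x=[4.1590] v=[-1.6293]
Step 5: x=[3.6896] v=[-1.5647]
Step 6: x=[3.3040] v=[-1.2852]
Step 7: x=[3.0553] v=[-0.8291]
Step 8: x=[2.9775] v=[-0.2592]
Step 9: x=[3.0814] v=[0.3464]
First v>=0 after going negative at step 9, time=2.7000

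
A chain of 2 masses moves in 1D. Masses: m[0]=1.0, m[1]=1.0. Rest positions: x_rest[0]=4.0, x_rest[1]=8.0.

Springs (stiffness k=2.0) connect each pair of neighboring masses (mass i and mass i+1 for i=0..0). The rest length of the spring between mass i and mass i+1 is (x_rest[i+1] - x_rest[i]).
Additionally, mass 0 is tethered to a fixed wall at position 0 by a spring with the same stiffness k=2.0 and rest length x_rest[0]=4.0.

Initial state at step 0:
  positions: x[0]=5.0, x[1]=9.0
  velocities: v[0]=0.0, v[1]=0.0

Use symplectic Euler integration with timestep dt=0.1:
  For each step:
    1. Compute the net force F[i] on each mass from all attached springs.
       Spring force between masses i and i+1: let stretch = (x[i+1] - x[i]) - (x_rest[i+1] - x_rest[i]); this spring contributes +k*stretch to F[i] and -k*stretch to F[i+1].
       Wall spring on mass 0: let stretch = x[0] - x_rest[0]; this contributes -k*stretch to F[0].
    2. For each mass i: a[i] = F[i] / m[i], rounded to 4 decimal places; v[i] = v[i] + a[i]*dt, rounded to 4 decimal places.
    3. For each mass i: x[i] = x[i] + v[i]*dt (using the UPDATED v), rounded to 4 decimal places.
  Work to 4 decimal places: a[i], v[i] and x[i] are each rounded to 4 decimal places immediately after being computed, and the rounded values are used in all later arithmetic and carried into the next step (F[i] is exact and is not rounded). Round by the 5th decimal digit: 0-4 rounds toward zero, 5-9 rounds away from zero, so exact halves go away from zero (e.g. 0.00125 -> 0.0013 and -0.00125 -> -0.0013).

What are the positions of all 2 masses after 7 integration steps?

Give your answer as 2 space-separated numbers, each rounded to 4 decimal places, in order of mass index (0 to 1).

Step 0: x=[5.0000 9.0000] v=[0.0000 0.0000]
Step 1: x=[4.9800 9.0000] v=[-0.2000 0.0000]
Step 2: x=[4.9408 8.9996] v=[-0.3920 -0.0040]
Step 3: x=[4.8840 8.9980] v=[-0.5684 -0.0158]
Step 4: x=[4.8118 8.9941] v=[-0.7224 -0.0386]
Step 5: x=[4.7270 8.9866] v=[-0.8483 -0.0751]
Step 6: x=[4.6328 8.9739] v=[-0.9418 -0.1270]
Step 7: x=[4.5328 8.9544] v=[-1.0001 -0.1952]

Answer: 4.5328 8.9544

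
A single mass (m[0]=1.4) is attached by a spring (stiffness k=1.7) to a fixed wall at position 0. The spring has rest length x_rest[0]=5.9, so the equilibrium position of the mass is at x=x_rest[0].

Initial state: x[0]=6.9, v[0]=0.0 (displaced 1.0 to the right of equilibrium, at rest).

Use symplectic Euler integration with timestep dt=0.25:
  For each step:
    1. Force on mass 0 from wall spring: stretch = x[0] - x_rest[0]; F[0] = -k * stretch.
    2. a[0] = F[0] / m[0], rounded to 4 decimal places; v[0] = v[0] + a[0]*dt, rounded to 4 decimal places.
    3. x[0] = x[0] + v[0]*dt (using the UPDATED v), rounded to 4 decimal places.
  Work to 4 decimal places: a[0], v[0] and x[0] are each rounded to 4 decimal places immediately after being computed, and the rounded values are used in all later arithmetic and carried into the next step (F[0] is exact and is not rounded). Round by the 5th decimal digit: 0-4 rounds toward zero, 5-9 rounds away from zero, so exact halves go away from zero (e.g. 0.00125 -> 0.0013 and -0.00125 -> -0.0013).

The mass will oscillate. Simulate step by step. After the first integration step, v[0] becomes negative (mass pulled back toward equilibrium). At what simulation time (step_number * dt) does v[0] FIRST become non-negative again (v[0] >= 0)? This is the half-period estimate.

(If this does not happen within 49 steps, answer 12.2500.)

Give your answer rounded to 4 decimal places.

Answer: 3.0000

Derivation:
Step 0: x=[6.9000] v=[0.0000]
Step 1: x=[6.8241] v=[-0.3036]
Step 2: x=[6.6781] v=[-0.5841]
Step 3: x=[6.4730] v=[-0.8203]
Step 4: x=[6.2244] v=[-0.9943]
Step 5: x=[5.9512] v=[-1.0928]
Step 6: x=[5.6741] v=[-1.1084]
Step 7: x=[5.4142] v=[-1.0398]
Step 8: x=[5.1911] v=[-0.8923]
Step 9: x=[5.0218] v=[-0.6771]
Step 10: x=[4.9192] v=[-0.4105]
Step 11: x=[4.8910] v=[-0.1128]
Step 12: x=[4.9394] v=[0.1935]
First v>=0 after going negative at step 12, time=3.0000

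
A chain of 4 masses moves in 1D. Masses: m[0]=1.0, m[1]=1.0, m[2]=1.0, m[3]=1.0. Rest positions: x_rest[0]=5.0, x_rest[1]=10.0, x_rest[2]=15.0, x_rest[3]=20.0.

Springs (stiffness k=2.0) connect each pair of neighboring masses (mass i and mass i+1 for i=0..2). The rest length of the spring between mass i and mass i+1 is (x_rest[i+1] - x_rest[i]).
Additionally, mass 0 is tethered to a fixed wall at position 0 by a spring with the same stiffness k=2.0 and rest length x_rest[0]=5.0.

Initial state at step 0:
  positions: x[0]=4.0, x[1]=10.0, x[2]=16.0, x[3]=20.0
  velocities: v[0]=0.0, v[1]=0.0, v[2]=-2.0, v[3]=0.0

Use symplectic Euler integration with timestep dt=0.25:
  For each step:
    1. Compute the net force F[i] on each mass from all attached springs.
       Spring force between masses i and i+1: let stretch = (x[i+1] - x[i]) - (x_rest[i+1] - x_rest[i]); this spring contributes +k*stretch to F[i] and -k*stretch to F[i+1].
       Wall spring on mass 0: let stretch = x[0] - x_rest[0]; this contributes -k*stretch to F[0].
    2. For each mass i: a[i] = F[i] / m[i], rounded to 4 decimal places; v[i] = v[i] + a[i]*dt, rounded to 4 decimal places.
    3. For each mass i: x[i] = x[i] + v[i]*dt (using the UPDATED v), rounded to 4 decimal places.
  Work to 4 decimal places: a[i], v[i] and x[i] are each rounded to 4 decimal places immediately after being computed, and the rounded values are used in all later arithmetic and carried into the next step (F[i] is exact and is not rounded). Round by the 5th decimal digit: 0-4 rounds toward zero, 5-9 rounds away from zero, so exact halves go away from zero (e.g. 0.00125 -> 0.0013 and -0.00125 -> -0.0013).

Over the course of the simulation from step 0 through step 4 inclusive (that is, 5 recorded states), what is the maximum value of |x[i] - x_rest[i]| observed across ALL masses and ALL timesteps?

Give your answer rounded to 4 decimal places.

Answer: 1.5101

Derivation:
Step 0: x=[4.0000 10.0000 16.0000 20.0000] v=[0.0000 0.0000 -2.0000 0.0000]
Step 1: x=[4.2500 10.0000 15.2500 20.1250] v=[1.0000 0.0000 -3.0000 0.5000]
Step 2: x=[4.6875 9.9375 14.4531 20.2656] v=[1.7500 -0.2500 -3.1875 0.5625]
Step 3: x=[5.1953 9.7832 13.8183 20.3047] v=[2.0313 -0.6172 -2.5391 0.1563]
Step 4: x=[5.6272 9.5598 13.4899 20.1580] v=[1.7276 -0.8936 -1.3135 -0.5869]
Max displacement = 1.5101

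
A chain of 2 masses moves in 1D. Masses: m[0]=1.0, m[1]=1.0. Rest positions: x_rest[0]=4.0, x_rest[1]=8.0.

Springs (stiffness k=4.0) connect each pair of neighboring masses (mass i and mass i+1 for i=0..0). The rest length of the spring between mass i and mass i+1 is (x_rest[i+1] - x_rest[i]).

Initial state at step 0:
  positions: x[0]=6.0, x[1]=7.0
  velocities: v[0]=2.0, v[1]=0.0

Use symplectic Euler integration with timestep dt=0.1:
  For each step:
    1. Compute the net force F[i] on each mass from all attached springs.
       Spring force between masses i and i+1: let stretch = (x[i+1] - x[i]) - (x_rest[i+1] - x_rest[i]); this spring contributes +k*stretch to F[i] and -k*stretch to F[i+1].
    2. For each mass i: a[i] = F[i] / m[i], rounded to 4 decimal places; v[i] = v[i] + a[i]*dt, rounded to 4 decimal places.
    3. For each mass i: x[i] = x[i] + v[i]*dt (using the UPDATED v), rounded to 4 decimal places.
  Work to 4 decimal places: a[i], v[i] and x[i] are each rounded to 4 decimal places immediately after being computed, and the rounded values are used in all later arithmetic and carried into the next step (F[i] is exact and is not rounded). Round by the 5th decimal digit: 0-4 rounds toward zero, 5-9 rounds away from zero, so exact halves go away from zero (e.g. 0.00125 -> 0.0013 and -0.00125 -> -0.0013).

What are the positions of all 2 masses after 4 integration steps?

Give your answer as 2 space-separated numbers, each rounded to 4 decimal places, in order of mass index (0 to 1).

Answer: 5.6625 8.1375

Derivation:
Step 0: x=[6.0000 7.0000] v=[2.0000 0.0000]
Step 1: x=[6.0800 7.1200] v=[0.8000 1.2000]
Step 2: x=[6.0416 7.3584] v=[-0.3840 2.3840]
Step 3: x=[5.8959 7.7041] v=[-1.4573 3.4573]
Step 4: x=[5.6625 8.1375] v=[-2.3340 4.3340]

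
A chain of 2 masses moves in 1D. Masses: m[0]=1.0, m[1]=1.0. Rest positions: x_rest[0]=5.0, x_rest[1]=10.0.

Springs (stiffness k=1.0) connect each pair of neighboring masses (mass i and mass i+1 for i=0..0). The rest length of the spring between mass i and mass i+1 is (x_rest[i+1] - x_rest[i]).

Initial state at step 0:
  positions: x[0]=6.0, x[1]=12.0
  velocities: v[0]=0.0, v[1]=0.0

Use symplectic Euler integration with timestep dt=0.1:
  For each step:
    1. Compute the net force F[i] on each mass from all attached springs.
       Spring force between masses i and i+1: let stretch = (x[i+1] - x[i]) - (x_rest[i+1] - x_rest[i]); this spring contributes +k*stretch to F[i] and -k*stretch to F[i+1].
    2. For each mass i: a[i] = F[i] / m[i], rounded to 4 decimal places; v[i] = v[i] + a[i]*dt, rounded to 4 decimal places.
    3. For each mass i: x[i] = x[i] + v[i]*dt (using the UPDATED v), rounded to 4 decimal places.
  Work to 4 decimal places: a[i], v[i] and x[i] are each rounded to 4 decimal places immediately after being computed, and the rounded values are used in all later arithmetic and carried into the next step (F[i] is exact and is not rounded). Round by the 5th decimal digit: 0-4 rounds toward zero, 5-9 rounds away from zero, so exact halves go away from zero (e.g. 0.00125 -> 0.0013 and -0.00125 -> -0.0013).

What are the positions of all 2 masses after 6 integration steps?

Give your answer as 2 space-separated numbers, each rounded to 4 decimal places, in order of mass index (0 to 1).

Answer: 6.1963 11.8037

Derivation:
Step 0: x=[6.0000 12.0000] v=[0.0000 0.0000]
Step 1: x=[6.0100 11.9900] v=[0.1000 -0.1000]
Step 2: x=[6.0298 11.9702] v=[0.1980 -0.1980]
Step 3: x=[6.0590 11.9410] v=[0.2920 -0.2920]
Step 4: x=[6.0970 11.9030] v=[0.3802 -0.3802]
Step 5: x=[6.1431 11.8569] v=[0.4608 -0.4608]
Step 6: x=[6.1963 11.8037] v=[0.5322 -0.5322]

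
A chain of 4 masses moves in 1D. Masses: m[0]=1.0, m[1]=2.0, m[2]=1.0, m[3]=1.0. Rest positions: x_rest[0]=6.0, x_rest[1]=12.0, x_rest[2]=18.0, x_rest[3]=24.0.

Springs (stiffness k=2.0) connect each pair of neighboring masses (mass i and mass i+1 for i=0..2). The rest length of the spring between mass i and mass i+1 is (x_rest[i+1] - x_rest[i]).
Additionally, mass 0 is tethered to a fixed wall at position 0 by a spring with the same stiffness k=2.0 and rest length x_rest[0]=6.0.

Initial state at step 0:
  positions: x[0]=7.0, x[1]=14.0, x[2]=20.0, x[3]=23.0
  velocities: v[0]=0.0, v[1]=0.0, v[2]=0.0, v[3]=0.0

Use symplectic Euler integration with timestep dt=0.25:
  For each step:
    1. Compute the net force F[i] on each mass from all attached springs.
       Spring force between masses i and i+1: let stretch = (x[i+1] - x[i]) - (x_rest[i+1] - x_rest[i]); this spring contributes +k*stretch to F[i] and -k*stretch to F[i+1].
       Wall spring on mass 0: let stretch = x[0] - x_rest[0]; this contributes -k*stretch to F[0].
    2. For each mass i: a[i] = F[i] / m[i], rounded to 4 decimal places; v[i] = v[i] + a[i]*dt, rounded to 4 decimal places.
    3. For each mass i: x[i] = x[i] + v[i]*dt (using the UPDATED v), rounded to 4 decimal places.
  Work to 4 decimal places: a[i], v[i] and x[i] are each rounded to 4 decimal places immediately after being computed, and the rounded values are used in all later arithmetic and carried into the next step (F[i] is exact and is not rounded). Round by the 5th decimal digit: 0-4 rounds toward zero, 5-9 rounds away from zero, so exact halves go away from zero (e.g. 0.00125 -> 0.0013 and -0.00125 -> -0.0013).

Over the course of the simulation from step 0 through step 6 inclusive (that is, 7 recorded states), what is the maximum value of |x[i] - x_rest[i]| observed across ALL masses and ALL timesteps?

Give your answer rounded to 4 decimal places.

Answer: 2.3030

Derivation:
Step 0: x=[7.0000 14.0000 20.0000 23.0000] v=[0.0000 0.0000 0.0000 0.0000]
Step 1: x=[7.0000 13.9375 19.6250 23.3750] v=[0.0000 -0.2500 -1.5000 1.5000]
Step 2: x=[6.9922 13.7969 19.0078 24.0313] v=[-0.0313 -0.5625 -2.4688 2.6250]
Step 3: x=[6.9609 13.5567 18.3672 24.8096] v=[-0.1251 -0.9610 -2.5625 3.1133]
Step 4: x=[6.8840 13.2049 17.9306 25.5326] v=[-0.3077 -1.4073 -1.7466 2.8921]
Step 5: x=[6.7367 12.7534 17.8535 26.0554] v=[-0.5893 -1.8061 -0.3085 2.0911]
Step 6: x=[6.4994 12.2446 18.1641 26.3030] v=[-0.9493 -2.0353 1.2424 0.9902]
Max displacement = 2.3030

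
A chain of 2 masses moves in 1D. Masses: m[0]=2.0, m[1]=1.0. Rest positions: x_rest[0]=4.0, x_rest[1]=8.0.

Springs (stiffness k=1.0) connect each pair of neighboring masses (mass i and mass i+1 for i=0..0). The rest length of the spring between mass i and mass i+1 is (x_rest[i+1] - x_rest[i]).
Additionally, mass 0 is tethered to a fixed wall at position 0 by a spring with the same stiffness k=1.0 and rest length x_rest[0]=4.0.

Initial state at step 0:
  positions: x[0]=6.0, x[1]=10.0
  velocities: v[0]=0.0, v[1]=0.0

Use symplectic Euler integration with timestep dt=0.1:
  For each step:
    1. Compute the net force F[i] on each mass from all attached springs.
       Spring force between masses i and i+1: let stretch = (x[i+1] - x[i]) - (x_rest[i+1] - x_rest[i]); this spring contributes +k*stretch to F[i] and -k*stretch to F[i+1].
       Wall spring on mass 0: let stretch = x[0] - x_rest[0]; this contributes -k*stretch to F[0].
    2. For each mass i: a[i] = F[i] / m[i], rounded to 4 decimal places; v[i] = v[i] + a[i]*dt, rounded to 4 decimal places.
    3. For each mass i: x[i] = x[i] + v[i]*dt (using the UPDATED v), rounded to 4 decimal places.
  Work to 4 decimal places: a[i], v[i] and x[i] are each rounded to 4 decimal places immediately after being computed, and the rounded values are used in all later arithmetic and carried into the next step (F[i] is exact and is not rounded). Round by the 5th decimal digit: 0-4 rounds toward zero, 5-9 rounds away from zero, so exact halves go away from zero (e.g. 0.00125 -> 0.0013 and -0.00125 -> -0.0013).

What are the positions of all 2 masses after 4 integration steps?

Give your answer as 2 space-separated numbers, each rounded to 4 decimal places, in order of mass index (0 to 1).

Step 0: x=[6.0000 10.0000] v=[0.0000 0.0000]
Step 1: x=[5.9900 10.0000] v=[-0.1000 0.0000]
Step 2: x=[5.9701 9.9999] v=[-0.1990 -0.0010]
Step 3: x=[5.9405 9.9995] v=[-0.2960 -0.0040]
Step 4: x=[5.9015 9.9985] v=[-0.3901 -0.0099]

Answer: 5.9015 9.9985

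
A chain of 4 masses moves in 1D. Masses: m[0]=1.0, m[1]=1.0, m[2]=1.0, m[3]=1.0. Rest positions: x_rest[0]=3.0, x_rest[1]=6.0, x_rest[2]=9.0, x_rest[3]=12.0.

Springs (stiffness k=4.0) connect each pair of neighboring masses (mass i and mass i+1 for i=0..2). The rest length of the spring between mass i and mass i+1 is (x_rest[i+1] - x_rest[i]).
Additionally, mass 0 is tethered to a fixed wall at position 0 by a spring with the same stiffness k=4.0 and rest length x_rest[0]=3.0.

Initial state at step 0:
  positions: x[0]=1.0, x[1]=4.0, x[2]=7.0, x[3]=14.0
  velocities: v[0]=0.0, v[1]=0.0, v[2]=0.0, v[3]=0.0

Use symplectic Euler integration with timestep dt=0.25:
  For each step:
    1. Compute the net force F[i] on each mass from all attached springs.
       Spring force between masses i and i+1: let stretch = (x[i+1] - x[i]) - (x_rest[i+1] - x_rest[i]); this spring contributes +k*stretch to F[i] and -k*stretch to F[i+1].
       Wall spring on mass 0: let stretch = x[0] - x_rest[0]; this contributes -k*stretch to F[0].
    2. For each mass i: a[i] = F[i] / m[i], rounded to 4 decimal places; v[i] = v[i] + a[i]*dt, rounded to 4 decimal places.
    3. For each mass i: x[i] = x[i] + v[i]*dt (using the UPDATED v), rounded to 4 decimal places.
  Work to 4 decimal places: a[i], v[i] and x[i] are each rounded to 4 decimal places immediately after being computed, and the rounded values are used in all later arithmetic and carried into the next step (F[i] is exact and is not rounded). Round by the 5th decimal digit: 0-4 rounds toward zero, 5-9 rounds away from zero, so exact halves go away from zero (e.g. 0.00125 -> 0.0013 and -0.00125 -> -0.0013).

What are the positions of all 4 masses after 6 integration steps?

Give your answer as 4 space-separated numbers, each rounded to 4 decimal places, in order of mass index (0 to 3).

Answer: 4.6904 8.5787 7.6821 10.1358

Derivation:
Step 0: x=[1.0000 4.0000 7.0000 14.0000] v=[0.0000 0.0000 0.0000 0.0000]
Step 1: x=[1.5000 4.0000 8.0000 13.0000] v=[2.0000 0.0000 4.0000 -4.0000]
Step 2: x=[2.2500 4.3750 9.2500 11.5000] v=[3.0000 1.5000 5.0000 -6.0000]
Step 3: x=[2.9688 5.4375 9.8438 10.1875] v=[2.8750 4.2500 2.3750 -5.2500]
Step 4: x=[3.5625 6.9844 9.4219 9.5391] v=[2.3749 6.1876 -1.6876 -2.5937]
Step 5: x=[4.1211 8.2852 8.4199 9.6114] v=[2.2343 5.2032 -4.0079 0.2891]
Step 6: x=[4.6904 8.5787 7.6821 10.1358] v=[2.2773 1.1738 -2.9511 2.0976]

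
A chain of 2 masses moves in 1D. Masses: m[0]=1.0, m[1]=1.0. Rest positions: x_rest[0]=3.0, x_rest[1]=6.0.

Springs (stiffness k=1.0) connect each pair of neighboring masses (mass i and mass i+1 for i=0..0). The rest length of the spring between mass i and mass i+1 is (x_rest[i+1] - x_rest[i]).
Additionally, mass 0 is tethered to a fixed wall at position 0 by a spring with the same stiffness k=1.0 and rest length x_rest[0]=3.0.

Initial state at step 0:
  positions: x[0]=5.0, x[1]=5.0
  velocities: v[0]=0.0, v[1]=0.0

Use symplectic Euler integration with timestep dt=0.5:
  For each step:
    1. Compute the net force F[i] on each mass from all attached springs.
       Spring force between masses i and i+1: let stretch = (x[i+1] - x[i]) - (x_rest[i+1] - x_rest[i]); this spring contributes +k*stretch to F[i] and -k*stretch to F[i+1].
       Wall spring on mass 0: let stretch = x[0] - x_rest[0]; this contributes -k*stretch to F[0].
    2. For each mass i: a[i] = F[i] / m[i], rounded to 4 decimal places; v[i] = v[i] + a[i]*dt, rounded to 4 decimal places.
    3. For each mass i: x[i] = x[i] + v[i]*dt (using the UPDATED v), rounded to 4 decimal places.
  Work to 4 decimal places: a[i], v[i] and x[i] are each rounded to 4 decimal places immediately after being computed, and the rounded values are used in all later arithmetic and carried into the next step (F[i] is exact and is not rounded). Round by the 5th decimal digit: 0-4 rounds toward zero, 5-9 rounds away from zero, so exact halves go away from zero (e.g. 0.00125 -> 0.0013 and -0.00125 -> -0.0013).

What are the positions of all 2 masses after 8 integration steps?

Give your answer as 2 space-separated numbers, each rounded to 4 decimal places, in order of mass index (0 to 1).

Step 0: x=[5.0000 5.0000] v=[0.0000 0.0000]
Step 1: x=[3.7500 5.7500] v=[-2.5000 1.5000]
Step 2: x=[2.0625 6.7500] v=[-3.3750 2.0000]
Step 3: x=[1.0313 7.3282] v=[-2.0625 1.1563]
Step 4: x=[1.3165 7.0821] v=[0.5703 -0.4922]
Step 5: x=[2.7140 6.1446] v=[2.7949 -1.8750]
Step 6: x=[4.2906 5.0995] v=[3.1532 -2.0903]
Step 7: x=[4.9968 4.6021] v=[1.4124 -0.9948]
Step 8: x=[4.3551 4.9534] v=[-1.2834 0.7026]

Answer: 4.3551 4.9534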